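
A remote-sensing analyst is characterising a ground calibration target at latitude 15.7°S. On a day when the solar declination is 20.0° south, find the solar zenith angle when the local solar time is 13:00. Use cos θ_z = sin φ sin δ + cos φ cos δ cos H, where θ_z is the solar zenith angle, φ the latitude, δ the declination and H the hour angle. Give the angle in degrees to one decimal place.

14.9°

Hour angle H = 15° × (13 − 12) = 15.00°.
cos θ_z = sin(-15.7°) sin(-20.0°) + cos(-15.7°) cos(-20.0°) cos(15.00°) = 0.0926 + 0.8738 = 0.9664.
θ_z = arccos(0.9664) = 14.89°.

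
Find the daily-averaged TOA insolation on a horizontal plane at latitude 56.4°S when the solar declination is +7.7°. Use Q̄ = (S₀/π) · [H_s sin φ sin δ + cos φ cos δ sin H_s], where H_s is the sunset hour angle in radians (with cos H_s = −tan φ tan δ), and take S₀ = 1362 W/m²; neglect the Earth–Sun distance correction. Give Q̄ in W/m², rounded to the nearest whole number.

The sunset hour angle satisfies cos H_s = −tan φ tan δ = 0.2035, giving H_s = 78.26°. In radians, H_s = 1.3659.
H_s sin φ sin δ = 1.3659 × -0.8329 × 0.1340 = -0.1524.
cos φ cos δ sin H_s = 0.5534 × 0.9910 × 0.9791 = 0.5370.
Q̄ = (1362/π) × (-0.1524 + 0.5370) = 433.54 × 0.3846 = 166.74 W/m².

167 W/m²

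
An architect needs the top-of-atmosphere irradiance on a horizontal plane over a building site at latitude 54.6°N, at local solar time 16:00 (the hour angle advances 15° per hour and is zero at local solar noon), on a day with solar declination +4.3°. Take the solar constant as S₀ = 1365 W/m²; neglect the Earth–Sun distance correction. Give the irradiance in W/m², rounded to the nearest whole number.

478 W/m²

Hour angle H = 15° × (16 − 12) = 60.00°.
cos θ_z = sin(54.6°) sin(4.3°) + cos(54.6°) cos(4.3°) cos(60.00°) = 0.0611 + 0.2888 = 0.3499.
Top-of-atmosphere irradiance = S₀ cos θ_z = 1365 × 0.3499 = 477.61 W/m².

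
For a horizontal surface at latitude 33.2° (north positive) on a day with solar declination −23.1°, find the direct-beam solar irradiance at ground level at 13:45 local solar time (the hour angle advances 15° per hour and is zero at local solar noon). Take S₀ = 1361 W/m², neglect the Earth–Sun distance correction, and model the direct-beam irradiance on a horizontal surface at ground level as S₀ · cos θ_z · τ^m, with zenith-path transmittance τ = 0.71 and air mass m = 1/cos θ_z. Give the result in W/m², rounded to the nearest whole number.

315 W/m²

Hour angle H = 15° × (13.75 − 12) = 26.25°.
With φ = 33.2°, δ = -23.1°, H = 26.25°: sin φ sin δ = -0.2148, cos φ cos δ cos H = 0.6903, so cos θ_z = 0.4755.
Air mass m = 1/cos θ_z = 1/0.4755 = 2.103; τ^m = 0.71^2.103 = 0.4866.
Surface direct beam = 1361 × 0.4755 × 0.4866 = 314.91 W/m².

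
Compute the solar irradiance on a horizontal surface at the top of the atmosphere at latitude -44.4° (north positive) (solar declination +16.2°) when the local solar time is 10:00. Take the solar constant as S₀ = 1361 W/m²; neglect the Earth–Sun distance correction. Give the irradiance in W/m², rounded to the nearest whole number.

543 W/m²

Hour angle H = 15° × (10 − 12) = -30.00°.
With φ = -44.4°, δ = 16.2°, H = -30.00°: sin φ sin δ = -0.1952, cos φ cos δ cos H = 0.5942, so cos θ_z = 0.3990.
Top-of-atmosphere irradiance = S₀ cos θ_z = 1361 × 0.3990 = 543.04 W/m².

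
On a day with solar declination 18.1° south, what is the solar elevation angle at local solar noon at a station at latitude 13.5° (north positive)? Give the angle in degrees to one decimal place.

At local solar noon the hour angle is zero, so the elevation is 90° − |φ − δ| = 90° − |13.5° − (-18.1°)| = 90° − 31.6° = 58.4°.

58.4°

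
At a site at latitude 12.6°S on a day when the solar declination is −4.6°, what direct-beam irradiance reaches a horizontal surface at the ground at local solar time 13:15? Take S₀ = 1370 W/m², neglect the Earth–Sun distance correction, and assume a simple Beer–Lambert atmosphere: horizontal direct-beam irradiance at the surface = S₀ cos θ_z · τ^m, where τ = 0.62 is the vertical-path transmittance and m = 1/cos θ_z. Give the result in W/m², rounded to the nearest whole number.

Hour angle H = 15° × (13.25 − 12) = 18.75°.
cos θ_z = sin φ sin δ + cos φ cos δ cos H = (-0.2181)(-0.0802) + (0.9759)(0.9968)(0.9469) = 0.9386.
Air mass m = 1/cos θ_z = 1/0.9386 = 1.065; τ^m = 0.62^1.065 = 0.6010.
Surface direct beam = 1370 × 0.9386 × 0.6010 = 772.82 W/m².

773 W/m²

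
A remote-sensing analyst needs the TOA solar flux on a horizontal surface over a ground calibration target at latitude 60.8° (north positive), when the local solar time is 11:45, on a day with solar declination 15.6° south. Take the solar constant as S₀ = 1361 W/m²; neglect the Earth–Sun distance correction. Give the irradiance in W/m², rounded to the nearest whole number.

319 W/m²

Hour angle H = 15° × (11.75 − 12) = -3.75°.
With φ = 60.8°, δ = -15.6°, H = -3.75°: sin φ sin δ = -0.2347, cos φ cos δ cos H = 0.4689, so cos θ_z = 0.2342.
Top-of-atmosphere irradiance = S₀ cos θ_z = 1361 × 0.2342 = 318.75 W/m².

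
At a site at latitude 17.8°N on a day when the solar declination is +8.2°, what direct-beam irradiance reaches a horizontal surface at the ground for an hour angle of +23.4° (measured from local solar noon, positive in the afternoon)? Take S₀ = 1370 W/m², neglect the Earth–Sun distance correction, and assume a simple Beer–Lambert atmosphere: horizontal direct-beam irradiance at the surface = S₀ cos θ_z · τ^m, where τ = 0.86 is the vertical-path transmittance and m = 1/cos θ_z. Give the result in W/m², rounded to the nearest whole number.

1054 W/m²

With φ = 17.8°, δ = 8.2°, H = 23.40°: sin φ sin δ = 0.0436, cos φ cos δ cos H = 0.8649, so cos θ_z = 0.9085.
Air mass m = 1/cos θ_z = 1/0.9085 = 1.101; τ^m = 0.86^1.101 = 0.8470.
Surface direct beam = 1370 × 0.9085 × 0.8470 = 1054.21 W/m².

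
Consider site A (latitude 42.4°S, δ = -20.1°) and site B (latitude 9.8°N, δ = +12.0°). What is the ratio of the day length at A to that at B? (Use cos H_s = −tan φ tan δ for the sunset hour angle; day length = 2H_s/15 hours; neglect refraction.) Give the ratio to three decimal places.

1.189

A: H_s = arccos(−tan -42.4° · tan -20.1°) = 109.52°, so 2H_s/15 = 14.6027 h.
B: H_s = arccos(−tan 9.8° · tan 12.0°) = 92.10°, so 2H_s/15 = 12.2800 h.
Ratio A/B = 14.6027 / 12.2800 = 1.1891.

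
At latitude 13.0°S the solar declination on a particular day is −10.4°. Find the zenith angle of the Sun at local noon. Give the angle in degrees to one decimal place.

2.6°

At local solar noon the hour angle is zero, so the zenith angle is |φ − δ| = |-13.0° − (-10.4°)| = 2.6°.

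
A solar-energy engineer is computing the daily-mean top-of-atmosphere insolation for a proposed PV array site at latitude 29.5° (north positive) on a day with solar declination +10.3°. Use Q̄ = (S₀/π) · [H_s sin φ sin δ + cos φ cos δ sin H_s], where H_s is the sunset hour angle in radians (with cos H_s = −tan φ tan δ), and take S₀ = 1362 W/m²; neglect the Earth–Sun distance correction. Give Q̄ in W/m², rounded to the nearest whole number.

433 W/m²

The sunset hour angle satisfies cos H_s = −tan φ tan δ = -0.1028, giving H_s = 95.90°. In radians, H_s = 1.6738.
H_s sin φ sin δ = 1.6738 × 0.4924 × 0.1788 = 0.1474.
cos φ cos δ sin H_s = 0.8704 × 0.9839 × 0.9947 = 0.8518.
Q̄ = (1362/π) × (0.1474 + 0.8518) = 433.54 × 0.9992 = 433.19 W/m².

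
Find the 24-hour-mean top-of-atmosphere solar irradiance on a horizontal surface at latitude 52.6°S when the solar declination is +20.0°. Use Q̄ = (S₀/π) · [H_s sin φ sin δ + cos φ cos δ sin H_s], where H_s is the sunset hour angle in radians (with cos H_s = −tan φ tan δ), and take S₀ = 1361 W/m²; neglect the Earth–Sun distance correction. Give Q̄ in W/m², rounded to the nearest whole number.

91 W/m²

The sunset hour angle satisfies cos H_s = −tan φ tan δ = 0.4761, giving H_s = 61.57°. In radians, H_s = 1.0746.
H_s sin φ sin δ = 1.0746 × -0.7944 × 0.3420 = -0.2920.
cos φ cos δ sin H_s = 0.6074 × 0.9397 × 0.8794 = 0.5019.
Q̄ = (1361/π) × (-0.2920 + 0.5019) = 433.22 × 0.2099 = 90.93 W/m².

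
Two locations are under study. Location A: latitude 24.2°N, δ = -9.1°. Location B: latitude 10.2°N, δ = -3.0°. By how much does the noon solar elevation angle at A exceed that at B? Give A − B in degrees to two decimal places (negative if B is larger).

A: 90° − |24.2 − (-9.1)| = 56.70°.
B: 90° − |10.2 − (-3.0)| = 76.80°.
A − B = 56.70 − 76.80 = -20.10°.

-20.10°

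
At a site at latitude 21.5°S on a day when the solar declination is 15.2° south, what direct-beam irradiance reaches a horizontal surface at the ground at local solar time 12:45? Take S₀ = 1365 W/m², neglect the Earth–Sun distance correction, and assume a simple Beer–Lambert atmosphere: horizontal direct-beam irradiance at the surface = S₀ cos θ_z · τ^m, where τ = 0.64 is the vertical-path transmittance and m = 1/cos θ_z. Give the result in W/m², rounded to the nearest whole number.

Hour angle H = 15° × (12.75 − 12) = 11.25°.
cos θ_z = sin φ sin δ + cos φ cos δ cos H = (-0.3665)(-0.2622) + (0.9304)(0.9650)(0.9808) = 0.9767.
Air mass m = 1/cos θ_z = 1/0.9767 = 1.024; τ^m = 0.64^1.024 = 0.6332.
Surface direct beam = 1365 × 0.9767 × 0.6332 = 844.18 W/m².

844 W/m²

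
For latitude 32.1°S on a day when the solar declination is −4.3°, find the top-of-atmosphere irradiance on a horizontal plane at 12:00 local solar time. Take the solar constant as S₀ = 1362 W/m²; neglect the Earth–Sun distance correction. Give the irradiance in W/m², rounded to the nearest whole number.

1205 W/m²

Hour angle H = 15° × (12 − 12) = 0.00°.
cos θ_z = sin(-32.1°) sin(-4.3°) + cos(-32.1°) cos(-4.3°) cos(0.00°) = 0.0398 + 0.8447 = 0.8845.
Top-of-atmosphere irradiance = S₀ cos θ_z = 1362 × 0.8845 = 1204.69 W/m².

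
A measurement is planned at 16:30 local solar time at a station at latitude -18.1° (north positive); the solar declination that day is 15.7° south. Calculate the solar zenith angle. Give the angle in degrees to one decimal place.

Hour angle H = 15° × (16.5 − 12) = 67.50°.
cos θ_z = sin φ sin δ + cos φ cos δ cos H = (-0.3107)(-0.2706) + (0.9505)(0.9627)(0.3827) = 0.4343.
θ_z = arccos(0.4343) = 64.26°.

64.3°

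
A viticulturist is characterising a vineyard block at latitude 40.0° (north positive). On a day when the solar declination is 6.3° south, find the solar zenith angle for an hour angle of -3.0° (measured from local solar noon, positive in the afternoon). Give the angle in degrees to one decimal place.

cos θ_z = sin φ sin δ + cos φ cos δ cos H = (0.6428)(-0.1097) + (0.7660)(0.9940)(0.9986) = 0.6898.
θ_z = arccos(0.6898) = 46.39°.

46.4°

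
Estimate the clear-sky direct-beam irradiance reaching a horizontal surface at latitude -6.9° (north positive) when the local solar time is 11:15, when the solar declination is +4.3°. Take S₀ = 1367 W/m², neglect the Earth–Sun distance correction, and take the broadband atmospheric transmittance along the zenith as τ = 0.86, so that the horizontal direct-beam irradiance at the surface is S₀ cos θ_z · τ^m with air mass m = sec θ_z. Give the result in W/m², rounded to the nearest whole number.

1124 W/m²

Hour angle H = 15° × (11.25 − 12) = -11.25°.
With φ = -6.9°, δ = 4.3°, H = -11.25°: sin φ sin δ = -0.0090, cos φ cos δ cos H = 0.9709, so cos θ_z = 0.9619.
Air mass m = 1/cos θ_z = 1/0.9619 = 1.040; τ^m = 0.86^1.040 = 0.8548.
Surface direct beam = 1367 × 0.9619 × 0.8548 = 1123.99 W/m².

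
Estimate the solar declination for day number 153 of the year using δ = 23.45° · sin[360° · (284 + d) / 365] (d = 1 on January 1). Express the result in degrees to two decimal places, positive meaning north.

360 × (284 + 153) / 365 = 431.014°; sin(431.014°) = 0.9456.
δ = 23.45 × 0.9456 = 22.174° ≈ +22.17°.

+22.17°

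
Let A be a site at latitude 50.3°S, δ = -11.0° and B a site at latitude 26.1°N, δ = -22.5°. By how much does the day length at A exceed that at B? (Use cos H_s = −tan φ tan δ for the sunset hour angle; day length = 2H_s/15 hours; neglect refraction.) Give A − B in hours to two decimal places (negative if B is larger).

+3.37 h

A: H_s = arccos(−tan -50.3° · tan -11.0°) = 103.54°, so 2H_s/15 = 13.8053 h.
B: H_s = arccos(−tan 26.1° · tan -22.5°) = 78.29°, so 2H_s/15 = 10.4387 h.
A − B = 13.8053 − 10.4387 = 3.3666 h.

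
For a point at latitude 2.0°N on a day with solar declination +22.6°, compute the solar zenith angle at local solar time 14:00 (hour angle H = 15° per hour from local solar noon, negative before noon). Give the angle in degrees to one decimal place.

35.7°

Hour angle H = 15° × (14 − 12) = 30.00°.
cos θ_z = sin φ sin δ + cos φ cos δ cos H = (0.0349)(0.3843) + (0.9994)(0.9232)(0.8660) = 0.8124.
θ_z = arccos(0.8124) = 35.67°.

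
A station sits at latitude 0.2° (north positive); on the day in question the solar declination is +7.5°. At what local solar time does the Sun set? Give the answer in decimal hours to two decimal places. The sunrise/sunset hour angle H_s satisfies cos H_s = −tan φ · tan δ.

18.00 h

The sunset hour angle satisfies cos H_s = −tan φ tan δ = -0.0005, giving H_s = 90.03°.
Sunset is at 12 + H_s/15 = 12 + 6.002 = 18.002 h local solar time.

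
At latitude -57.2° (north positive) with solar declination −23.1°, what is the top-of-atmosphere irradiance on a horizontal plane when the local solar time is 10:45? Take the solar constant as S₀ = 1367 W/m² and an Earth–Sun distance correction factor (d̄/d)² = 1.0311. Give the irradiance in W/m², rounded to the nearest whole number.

Hour angle H = 15° × (10.75 − 12) = -18.75°.
cos θ_z = sin φ sin δ + cos φ cos δ cos H = (-0.8406)(-0.3923) + (0.5417)(0.9198)(0.9469) = 0.8016.
Top-of-atmosphere irradiance = S₀ (d̄/d)² cos θ_z = 1367 × 1.0311 × 0.8016 = 1129.87 W/m².

1130 W/m²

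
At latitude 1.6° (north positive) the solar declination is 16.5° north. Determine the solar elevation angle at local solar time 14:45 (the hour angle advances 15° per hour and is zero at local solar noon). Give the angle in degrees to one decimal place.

Hour angle H = 15° × (14.75 − 12) = 41.25°.
cos θ_z = sin φ sin δ + cos φ cos δ cos H = (0.0279)(0.2840) + (0.9996)(0.9588)(0.7518) = 0.7285.
θ_z = arccos(0.7285) = 43.24°, so the elevation is 90° − 43.24° = 46.76°.

46.8°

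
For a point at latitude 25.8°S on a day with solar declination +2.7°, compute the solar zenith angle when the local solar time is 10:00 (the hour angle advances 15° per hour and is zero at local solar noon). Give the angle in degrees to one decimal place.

Hour angle H = 15° × (10 − 12) = -30.00°.
cos θ_z = sin φ sin δ + cos φ cos δ cos H = (-0.4352)(0.0471) + (0.9003)(0.9989)(0.8660) = 0.7583.
θ_z = arccos(0.7583) = 40.69°.

40.7°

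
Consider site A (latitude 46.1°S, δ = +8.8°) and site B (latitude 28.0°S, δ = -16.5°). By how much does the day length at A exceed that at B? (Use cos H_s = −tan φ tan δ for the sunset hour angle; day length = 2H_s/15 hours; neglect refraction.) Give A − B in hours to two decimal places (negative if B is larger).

A: H_s = arccos(−tan -46.1° · tan 8.8°) = 80.74°, so 2H_s/15 = 10.7653 h.
B: H_s = arccos(−tan -28.0° · tan -16.5°) = 99.06°, so 2H_s/15 = 13.2080 h.
A − B = 10.7653 − 13.2080 = -2.4427 h.

-2.44 h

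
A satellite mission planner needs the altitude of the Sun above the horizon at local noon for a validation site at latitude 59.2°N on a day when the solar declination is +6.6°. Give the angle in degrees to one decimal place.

37.4°

At local solar noon the hour angle is zero, so the elevation is 90° − |φ − δ| = 90° − |59.2° − (6.6°)| = 90° − 52.6° = 37.4°.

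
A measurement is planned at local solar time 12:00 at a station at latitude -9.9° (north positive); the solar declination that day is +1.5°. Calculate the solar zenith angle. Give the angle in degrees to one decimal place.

11.4°

Hour angle H = 15° × (12 − 12) = 0.00°.
With φ = -9.9°, δ = 1.5°, H = 0.00°: sin φ sin δ = -0.0045, cos φ cos δ cos H = 0.9848, so cos θ_z = 0.9803.
θ_z = arccos(0.9803) = 11.39°.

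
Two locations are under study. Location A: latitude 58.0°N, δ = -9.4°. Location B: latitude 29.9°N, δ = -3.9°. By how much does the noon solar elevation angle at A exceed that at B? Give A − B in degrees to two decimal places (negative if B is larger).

-33.60°

A: 90° − |58.0 − (-9.4)| = 22.60°.
B: 90° − |29.9 − (-3.9)| = 56.20°.
A − B = 22.60 − 56.20 = -33.60°.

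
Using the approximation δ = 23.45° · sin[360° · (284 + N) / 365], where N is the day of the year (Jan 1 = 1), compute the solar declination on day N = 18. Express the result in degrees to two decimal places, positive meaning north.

-20.73°

360 × (284 + 18) / 365 = 297.863°; sin(297.863°) = -0.8841.
δ = 23.45 × -0.8841 = -20.732° ≈ -20.73°.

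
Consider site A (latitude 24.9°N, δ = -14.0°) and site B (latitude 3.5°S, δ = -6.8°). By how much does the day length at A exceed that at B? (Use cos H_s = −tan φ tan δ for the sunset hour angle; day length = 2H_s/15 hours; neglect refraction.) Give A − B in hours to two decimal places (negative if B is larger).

A: H_s = arccos(−tan 24.9° · tan -14.0°) = 83.35°, so 2H_s/15 = 11.1133 h.
B: H_s = arccos(−tan -3.5° · tan -6.8°) = 90.42°, so 2H_s/15 = 12.0560 h.
A − B = 11.1133 − 12.0560 = -0.9427 h.

-0.94 h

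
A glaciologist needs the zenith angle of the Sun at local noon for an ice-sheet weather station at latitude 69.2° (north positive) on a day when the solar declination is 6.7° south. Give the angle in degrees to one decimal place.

At local solar noon the hour angle is zero, so the zenith angle is |φ − δ| = |69.2° − (-6.7°)| = 75.9°.

75.9°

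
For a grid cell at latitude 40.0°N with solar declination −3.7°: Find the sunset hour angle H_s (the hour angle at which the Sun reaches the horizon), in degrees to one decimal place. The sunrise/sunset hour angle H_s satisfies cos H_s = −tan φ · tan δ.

86.9°

The sunset hour angle satisfies cos H_s = −tan φ tan δ = 0.0543, giving H_s = 86.89°.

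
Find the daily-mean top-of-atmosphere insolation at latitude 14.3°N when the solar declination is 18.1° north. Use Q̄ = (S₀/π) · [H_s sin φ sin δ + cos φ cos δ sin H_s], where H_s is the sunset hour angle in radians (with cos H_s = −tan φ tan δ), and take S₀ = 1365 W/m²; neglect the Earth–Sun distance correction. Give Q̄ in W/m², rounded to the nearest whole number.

454 W/m²

cos H_s = −tan(14.3°) · tan(18.1°) = -0.0833, so H_s = arccos(-0.0833) = 94.78°. In radians, H_s = 1.6542.
H_s sin φ sin δ = 1.6542 × 0.2470 × 0.3107 = 0.1269.
cos φ cos δ sin H_s = 0.9690 × 0.9505 × 0.9965 = 0.9178.
Q̄ = (1365/π) × (0.1269 + 0.9178) = 434.49 × 1.0447 = 453.91 W/m².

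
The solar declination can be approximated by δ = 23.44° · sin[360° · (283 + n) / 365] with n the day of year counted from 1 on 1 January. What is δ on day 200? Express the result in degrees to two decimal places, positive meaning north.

360 × (283 + 200) / 365 = 476.384°; sin(476.384°) = 0.8958.
δ = 23.44 × 0.8958 = 20.998° ≈ +21.00°.

+21.00°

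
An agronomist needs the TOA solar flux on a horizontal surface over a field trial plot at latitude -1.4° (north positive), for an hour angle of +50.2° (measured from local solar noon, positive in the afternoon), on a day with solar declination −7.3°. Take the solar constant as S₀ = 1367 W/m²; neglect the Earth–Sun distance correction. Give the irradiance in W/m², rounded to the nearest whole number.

With φ = -1.4°, δ = -7.3°, H = 50.20°: sin φ sin δ = 0.0031, cos φ cos δ cos H = 0.6347, so cos θ_z = 0.6378.
Top-of-atmosphere irradiance = S₀ cos θ_z = 1367 × 0.6378 = 871.87 W/m².

872 W/m²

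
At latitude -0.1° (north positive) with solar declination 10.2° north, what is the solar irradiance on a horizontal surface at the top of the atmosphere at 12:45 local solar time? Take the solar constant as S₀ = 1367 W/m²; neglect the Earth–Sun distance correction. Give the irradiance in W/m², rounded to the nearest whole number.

Hour angle H = 15° × (12.75 − 12) = 11.25°.
cos θ_z = sin φ sin δ + cos φ cos δ cos H = (-0.0017)(0.1771) + (1.0000)(0.9842)(0.9808) = 0.9650.
Top-of-atmosphere irradiance = S₀ cos θ_z = 1367 × 0.9650 = 1319.15 W/m².

1319 W/m²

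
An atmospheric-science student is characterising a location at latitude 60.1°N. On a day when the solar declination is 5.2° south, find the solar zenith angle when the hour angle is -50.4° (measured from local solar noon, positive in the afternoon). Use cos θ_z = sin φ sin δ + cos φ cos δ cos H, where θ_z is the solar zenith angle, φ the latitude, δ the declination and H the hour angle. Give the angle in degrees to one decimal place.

cos θ_z = sin φ sin δ + cos φ cos δ cos H = (0.8669)(-0.0906) + (0.4985)(0.9959)(0.6374) = 0.2379.
θ_z = arccos(0.2379) = 76.24°.

76.2°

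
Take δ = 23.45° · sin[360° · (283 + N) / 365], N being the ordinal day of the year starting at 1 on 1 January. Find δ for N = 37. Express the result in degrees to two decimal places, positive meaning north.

360 × (283 + 37) / 365 = 315.616°; sin(315.616°) = -0.6995.
δ = 23.45 × -0.6995 = -16.403° ≈ -16.40°.

-16.40°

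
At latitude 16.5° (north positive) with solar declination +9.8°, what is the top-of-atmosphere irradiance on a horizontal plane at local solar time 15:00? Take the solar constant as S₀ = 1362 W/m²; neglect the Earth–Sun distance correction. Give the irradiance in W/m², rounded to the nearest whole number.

976 W/m²

Hour angle H = 15° × (15 − 12) = 45.00°.
cos θ_z = sin φ sin δ + cos φ cos δ cos H = (0.2840)(0.1702) + (0.9588)(0.9854)(0.7071) = 0.7164.
Top-of-atmosphere irradiance = S₀ cos θ_z = 1362 × 0.7164 = 975.74 W/m².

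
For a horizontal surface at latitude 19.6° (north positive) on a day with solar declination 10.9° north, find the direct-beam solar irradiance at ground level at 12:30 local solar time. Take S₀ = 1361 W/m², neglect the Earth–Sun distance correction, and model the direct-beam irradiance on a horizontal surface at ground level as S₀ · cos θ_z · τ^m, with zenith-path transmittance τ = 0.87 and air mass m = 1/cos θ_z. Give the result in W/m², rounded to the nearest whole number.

Hour angle H = 15° × (12.5 − 12) = 7.50°.
cos θ_z = sin(19.6°) sin(10.9°) + cos(19.6°) cos(10.9°) cos(7.50°) = 0.0634 + 0.9171 = 0.9805.
Air mass m = 1/cos θ_z = 1/0.9805 = 1.020; τ^m = 0.87^1.020 = 0.8676.
Surface direct beam = 1361 × 0.9805 × 0.8676 = 1157.78 W/m².

1158 W/m²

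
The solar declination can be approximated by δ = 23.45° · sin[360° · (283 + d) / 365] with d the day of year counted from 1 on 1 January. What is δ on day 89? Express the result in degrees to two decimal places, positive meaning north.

+2.82°

360 × (283 + 89) / 365 = 366.904°; sin(366.904°) = 0.1202.
δ = 23.45 × 0.1202 = 2.819° ≈ +2.82°.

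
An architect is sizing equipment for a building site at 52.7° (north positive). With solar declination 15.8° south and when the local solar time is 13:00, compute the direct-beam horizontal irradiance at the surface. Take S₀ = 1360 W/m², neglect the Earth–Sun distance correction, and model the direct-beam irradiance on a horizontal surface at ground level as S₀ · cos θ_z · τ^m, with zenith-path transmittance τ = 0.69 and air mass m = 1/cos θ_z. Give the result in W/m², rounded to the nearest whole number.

Hour angle H = 15° × (13 − 12) = 15.00°.
With φ = 52.7°, δ = -15.8°, H = 15.00°: sin φ sin δ = -0.2166, cos φ cos δ cos H = 0.5632, so cos θ_z = 0.3466.
Air mass m = 1/cos θ_z = 1/0.3466 = 2.885; τ^m = 0.69^2.885 = 0.3428.
Surface direct beam = 1360 × 0.3466 × 0.3428 = 161.59 W/m².

162 W/m²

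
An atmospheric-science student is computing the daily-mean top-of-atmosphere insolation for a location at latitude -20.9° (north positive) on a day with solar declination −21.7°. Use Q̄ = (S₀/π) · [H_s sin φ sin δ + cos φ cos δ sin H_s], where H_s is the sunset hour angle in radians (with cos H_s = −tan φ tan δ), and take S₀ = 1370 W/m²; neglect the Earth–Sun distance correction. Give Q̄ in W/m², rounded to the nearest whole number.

473 W/m²

cos H_s = −tan(-20.9°) · tan(-21.7°) = -0.1520, so H_s = arccos(-0.1520) = 98.74°. In radians, H_s = 1.7233.
H_s sin φ sin δ = 1.7233 × -0.3567 × -0.3697 = 0.2273.
cos φ cos δ sin H_s = 0.9342 × 0.9291 × 0.9884 = 0.8579.
Q̄ = (1370/π) × (0.2273 + 0.8579) = 436.08 × 1.0852 = 473.23 W/m².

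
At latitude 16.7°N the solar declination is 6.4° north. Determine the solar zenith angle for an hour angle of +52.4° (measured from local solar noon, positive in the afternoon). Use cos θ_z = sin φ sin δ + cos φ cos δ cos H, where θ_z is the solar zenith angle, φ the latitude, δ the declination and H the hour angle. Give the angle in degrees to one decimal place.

cos θ_z = sin(16.7°) sin(6.4°) + cos(16.7°) cos(6.4°) cos(52.40°) = 0.0320 + 0.5808 = 0.6128.
θ_z = arccos(0.6128) = 52.21°.

52.2°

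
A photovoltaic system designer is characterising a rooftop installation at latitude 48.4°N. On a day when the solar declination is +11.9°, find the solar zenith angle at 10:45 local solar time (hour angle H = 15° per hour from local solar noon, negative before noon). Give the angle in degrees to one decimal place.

Hour angle H = 15° × (10.75 − 12) = -18.75°.
cos θ_z = sin(48.4°) sin(11.9°) + cos(48.4°) cos(11.9°) cos(-18.75°) = 0.1542 + 0.6152 = 0.7694.
θ_z = arccos(0.7694) = 39.70°.

39.7°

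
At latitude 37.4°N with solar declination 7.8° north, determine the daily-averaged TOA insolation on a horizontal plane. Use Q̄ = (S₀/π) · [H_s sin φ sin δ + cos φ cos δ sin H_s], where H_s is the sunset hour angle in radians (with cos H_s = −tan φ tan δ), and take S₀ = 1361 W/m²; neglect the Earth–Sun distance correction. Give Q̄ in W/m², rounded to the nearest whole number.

399 W/m²

−tan φ tan δ = −(0.7646)(0.1370) = -0.1048; H_s = arccos(-0.1048) = 96.02°. In radians, H_s = 1.6759.
H_s sin φ sin δ = 1.6759 × 0.6074 × 0.1357 = 0.1381.
cos φ cos δ sin H_s = 0.7944 × 0.9907 × 0.9945 = 0.7827.
Q̄ = (1361/π) × (0.1381 + 0.7827) = 433.22 × 0.9208 = 398.91 W/m².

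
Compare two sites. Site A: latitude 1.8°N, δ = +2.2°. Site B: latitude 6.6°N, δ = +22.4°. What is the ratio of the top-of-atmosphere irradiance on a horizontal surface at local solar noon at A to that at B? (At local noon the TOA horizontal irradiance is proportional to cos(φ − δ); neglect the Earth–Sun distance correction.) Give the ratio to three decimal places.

A: cos θ_z = cos(1.8° − (2.2°)) = 1.0000.
B: cos θ_z = cos(6.6° − (22.4°)) = 0.9622.
Ratio A/B = 1.0000 / 0.9622 = 1.0393.

1.039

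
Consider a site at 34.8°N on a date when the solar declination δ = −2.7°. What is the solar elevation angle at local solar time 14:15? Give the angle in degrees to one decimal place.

Hour angle H = 15° × (14.25 − 12) = 33.75°.
With φ = 34.8°, δ = -2.7°, H = 33.75°: sin φ sin δ = -0.0269, cos φ cos δ cos H = 0.6820, so cos θ_z = 0.6551.
θ_z = arccos(0.6551) = 49.07°, so the elevation is 90° − 49.07° = 40.93°.

40.9°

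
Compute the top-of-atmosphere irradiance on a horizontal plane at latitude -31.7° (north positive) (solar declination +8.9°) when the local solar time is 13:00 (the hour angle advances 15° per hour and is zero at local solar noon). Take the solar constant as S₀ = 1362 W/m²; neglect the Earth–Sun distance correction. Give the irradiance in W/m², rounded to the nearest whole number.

Hour angle H = 15° × (13 − 12) = 15.00°.
cos θ_z = sin(-31.7°) sin(8.9°) + cos(-31.7°) cos(8.9°) cos(15.00°) = -0.0813 + 0.8119 = 0.7306.
Top-of-atmosphere irradiance = S₀ cos θ_z = 1362 × 0.7306 = 995.08 W/m².

995 W/m²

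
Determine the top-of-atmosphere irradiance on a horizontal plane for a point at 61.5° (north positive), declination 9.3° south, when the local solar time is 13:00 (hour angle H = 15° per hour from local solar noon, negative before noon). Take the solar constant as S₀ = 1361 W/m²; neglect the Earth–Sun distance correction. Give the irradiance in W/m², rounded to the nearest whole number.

426 W/m²

Hour angle H = 15° × (13 − 12) = 15.00°.
With φ = 61.5°, δ = -9.3°, H = 15.00°: sin φ sin δ = -0.1420, cos φ cos δ cos H = 0.4548, so cos θ_z = 0.3128.
Top-of-atmosphere irradiance = S₀ cos θ_z = 1361 × 0.3128 = 425.72 W/m².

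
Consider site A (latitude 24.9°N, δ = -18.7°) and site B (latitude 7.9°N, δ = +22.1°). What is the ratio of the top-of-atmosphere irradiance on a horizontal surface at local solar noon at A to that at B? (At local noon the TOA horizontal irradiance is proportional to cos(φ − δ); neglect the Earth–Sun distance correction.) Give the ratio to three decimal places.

A: cos θ_z = cos(24.9° − (-18.7°)) = 0.7242.
B: cos θ_z = cos(7.9° − (22.1°)) = 0.9694.
Ratio A/B = 0.7242 / 0.9694 = 0.7471.

0.747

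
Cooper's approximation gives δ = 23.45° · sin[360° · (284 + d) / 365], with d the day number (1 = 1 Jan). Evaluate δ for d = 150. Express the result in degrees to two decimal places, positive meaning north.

360 × (284 + 150) / 365 = 428.055°; sin(428.055°) = 0.9275.
δ = 23.45 × 0.9275 = 21.750° ≈ +21.75°.

+21.75°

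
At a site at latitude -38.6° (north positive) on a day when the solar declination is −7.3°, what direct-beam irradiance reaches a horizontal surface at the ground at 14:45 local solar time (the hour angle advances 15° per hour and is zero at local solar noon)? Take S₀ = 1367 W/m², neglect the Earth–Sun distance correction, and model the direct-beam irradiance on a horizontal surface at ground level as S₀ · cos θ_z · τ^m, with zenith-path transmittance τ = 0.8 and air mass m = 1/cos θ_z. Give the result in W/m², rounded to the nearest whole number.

646 W/m²

Hour angle H = 15° × (14.75 − 12) = 41.25°.
cos θ_z = sin φ sin δ + cos φ cos δ cos H = (-0.6239)(-0.1271) + (0.7815)(0.9919)(0.7518) = 0.6621.
Air mass m = 1/cos θ_z = 1/0.6621 = 1.510; τ^m = 0.8^1.510 = 0.7139.
Surface direct beam = 1367 × 0.6621 × 0.7139 = 646.14 W/m².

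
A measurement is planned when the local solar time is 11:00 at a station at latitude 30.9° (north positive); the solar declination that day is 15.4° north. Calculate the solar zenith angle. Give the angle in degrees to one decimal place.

Hour angle H = 15° × (11 − 12) = -15.00°.
With φ = 30.9°, δ = 15.4°, H = -15.00°: sin φ sin δ = 0.1364, cos φ cos δ cos H = 0.7991, so cos θ_z = 0.9355.
θ_z = arccos(0.9355) = 20.69°.

20.7°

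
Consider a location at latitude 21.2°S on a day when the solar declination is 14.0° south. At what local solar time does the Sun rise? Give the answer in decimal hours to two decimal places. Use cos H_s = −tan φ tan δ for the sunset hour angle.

−tan φ tan δ = −(-0.3879)(-0.2493) = -0.0967; H_s = arccos(-0.0967) = 95.55°.
Sunrise is at 12 − H_s/15 = 12 − 6.370 = 5.630 h local solar time.

5.63 h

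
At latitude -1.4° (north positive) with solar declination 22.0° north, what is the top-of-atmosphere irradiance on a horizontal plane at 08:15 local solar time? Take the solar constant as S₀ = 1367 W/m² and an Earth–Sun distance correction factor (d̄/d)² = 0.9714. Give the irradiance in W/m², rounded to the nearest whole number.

672 W/m²

Hour angle H = 15° × (8.25 − 12) = -56.25°.
cos θ_z = sin φ sin δ + cos φ cos δ cos H = (-0.0244)(0.3746) + (0.9997)(0.9272)(0.5556) = 0.5059.
Top-of-atmosphere irradiance = S₀ (d̄/d)² cos θ_z = 1367 × 0.9714 × 0.5059 = 671.79 W/m².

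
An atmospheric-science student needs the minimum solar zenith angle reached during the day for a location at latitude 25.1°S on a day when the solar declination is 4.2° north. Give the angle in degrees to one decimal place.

29.3°

At local solar noon the hour angle is zero, so the zenith angle is |φ − δ| = |-25.1° − (4.2°)| = 29.3°.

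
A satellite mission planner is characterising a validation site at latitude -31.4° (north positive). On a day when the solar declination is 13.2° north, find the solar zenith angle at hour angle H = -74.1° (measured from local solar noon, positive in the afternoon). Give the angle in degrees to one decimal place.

With φ = -31.4°, δ = 13.2°, H = -74.10°: sin φ sin δ = -0.1190, cos φ cos δ cos H = 0.2277, so cos θ_z = 0.1087.
θ_z = arccos(0.1087) = 83.76°.

83.8°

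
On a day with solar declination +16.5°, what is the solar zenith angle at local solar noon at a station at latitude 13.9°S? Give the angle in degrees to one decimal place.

At local solar noon the hour angle is zero, so the zenith angle is |φ − δ| = |-13.9° − (16.5°)| = 30.4°.

30.4°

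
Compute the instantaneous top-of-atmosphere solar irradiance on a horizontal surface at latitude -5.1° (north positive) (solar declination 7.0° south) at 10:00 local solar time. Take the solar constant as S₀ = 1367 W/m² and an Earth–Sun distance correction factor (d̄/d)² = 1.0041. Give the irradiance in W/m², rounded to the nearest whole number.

Hour angle H = 15° × (10 − 12) = -30.00°.
cos θ_z = sin φ sin δ + cos φ cos δ cos H = (-0.0889)(-0.1219) + (0.9960)(0.9925)(0.8660) = 0.8669.
Top-of-atmosphere irradiance = S₀ (d̄/d)² cos θ_z = 1367 × 1.0041 × 0.8669 = 1189.91 W/m².

1190 W/m²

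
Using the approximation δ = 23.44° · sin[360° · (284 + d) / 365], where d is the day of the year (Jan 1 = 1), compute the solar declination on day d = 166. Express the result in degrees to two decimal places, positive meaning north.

360 × (284 + 166) / 365 = 443.836°; sin(443.836°) = 0.9942.
δ = 23.44 × 0.9942 = 23.304° ≈ +23.30°.

+23.30°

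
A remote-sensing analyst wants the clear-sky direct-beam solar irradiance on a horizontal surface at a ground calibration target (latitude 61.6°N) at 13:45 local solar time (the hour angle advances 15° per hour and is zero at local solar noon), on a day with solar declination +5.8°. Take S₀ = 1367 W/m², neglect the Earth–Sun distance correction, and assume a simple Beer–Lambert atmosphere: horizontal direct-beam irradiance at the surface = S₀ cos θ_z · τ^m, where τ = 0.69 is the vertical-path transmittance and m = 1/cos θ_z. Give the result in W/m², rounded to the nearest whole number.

Hour angle H = 15° × (13.75 − 12) = 26.25°.
With φ = 61.6°, δ = 5.8°, H = 26.25°: sin φ sin δ = 0.0889, cos φ cos δ cos H = 0.4244, so cos θ_z = 0.5133.
Air mass m = 1/cos θ_z = 1/0.5133 = 1.948; τ^m = 0.69^1.948 = 0.4854.
Surface direct beam = 1367 × 0.5133 × 0.4854 = 340.60 W/m².

341 W/m²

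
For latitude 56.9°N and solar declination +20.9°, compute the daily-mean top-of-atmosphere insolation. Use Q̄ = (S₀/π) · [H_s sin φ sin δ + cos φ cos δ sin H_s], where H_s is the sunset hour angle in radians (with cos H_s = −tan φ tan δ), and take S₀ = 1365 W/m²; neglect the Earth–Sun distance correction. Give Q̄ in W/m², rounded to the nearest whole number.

465 W/m²

−tan φ tan δ = −(1.5340)(0.3819) = -0.5858; H_s = arccos(-0.5858) = 125.86°. In radians, H_s = 2.1967.
H_s sin φ sin δ = 2.1967 × 0.8377 × 0.3567 = 0.6564.
cos φ cos δ sin H_s = 0.5461 × 0.9342 × 0.8104 = 0.4134.
Q̄ = (1365/π) × (0.6564 + 0.4134) = 434.49 × 1.0698 = 464.82 W/m².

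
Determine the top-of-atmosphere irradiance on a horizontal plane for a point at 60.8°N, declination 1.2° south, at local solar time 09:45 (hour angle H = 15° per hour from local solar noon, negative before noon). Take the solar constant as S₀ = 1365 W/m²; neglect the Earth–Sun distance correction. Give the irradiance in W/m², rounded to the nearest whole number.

Hour angle H = 15° × (9.75 − 12) = -33.75°.
cos θ_z = sin(60.8°) sin(-1.2°) + cos(60.8°) cos(-1.2°) cos(-33.75°) = -0.0183 + 0.4056 = 0.3873.
Top-of-atmosphere irradiance = S₀ cos θ_z = 1365 × 0.3873 = 528.66 W/m².

529 W/m²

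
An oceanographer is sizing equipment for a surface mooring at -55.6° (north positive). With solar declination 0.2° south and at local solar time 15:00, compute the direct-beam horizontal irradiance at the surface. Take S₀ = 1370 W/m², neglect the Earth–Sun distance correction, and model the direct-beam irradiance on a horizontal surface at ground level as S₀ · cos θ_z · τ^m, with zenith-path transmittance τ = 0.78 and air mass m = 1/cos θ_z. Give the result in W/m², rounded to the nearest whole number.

297 W/m²

Hour angle H = 15° × (15 − 12) = 45.00°.
cos θ_z = sin φ sin δ + cos φ cos δ cos H = (-0.8251)(-0.0035) + (0.5650)(1.0000)(0.7071) = 0.4024.
Air mass m = 1/cos θ_z = 1/0.4024 = 2.485; τ^m = 0.78^2.485 = 0.5393.
Surface direct beam = 1370 × 0.4024 × 0.5393 = 297.31 W/m².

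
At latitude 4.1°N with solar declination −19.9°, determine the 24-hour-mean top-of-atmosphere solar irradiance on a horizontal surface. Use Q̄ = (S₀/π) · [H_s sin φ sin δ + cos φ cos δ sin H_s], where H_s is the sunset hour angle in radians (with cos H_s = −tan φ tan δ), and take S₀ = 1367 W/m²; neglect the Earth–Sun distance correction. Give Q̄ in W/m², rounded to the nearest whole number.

The sunset hour angle satisfies cos H_s = −tan φ tan δ = 0.0259, giving H_s = 88.52°. In radians, H_s = 1.5450.
H_s sin φ sin δ = 1.5450 × 0.0715 × -0.3404 = -0.0376.
cos φ cos δ sin H_s = 0.9974 × 0.9403 × 0.9997 = 0.9376.
Q̄ = (1367/π) × (-0.0376 + 0.9376) = 435.13 × 0.9000 = 391.62 W/m².

392 W/m²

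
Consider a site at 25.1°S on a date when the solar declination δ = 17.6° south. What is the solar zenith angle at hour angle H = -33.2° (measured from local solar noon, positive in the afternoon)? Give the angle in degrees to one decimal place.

31.7°

cos θ_z = sin(-25.1°) sin(-17.6°) + cos(-25.1°) cos(-17.6°) cos(-33.20°) = 0.1283 + 0.7223 = 0.8506.
θ_z = arccos(0.8506) = 31.72°.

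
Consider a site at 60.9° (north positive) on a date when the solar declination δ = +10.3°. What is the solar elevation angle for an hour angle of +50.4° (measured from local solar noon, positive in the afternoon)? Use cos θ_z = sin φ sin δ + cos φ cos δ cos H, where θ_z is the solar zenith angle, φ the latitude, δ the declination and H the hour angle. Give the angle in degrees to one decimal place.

27.5°

With φ = 60.9°, δ = 10.3°, H = 50.40°: sin φ sin δ = 0.1562, cos φ cos δ cos H = 0.3050, so cos θ_z = 0.4612.
θ_z = arccos(0.4612) = 62.54°, so the elevation is 90° − 62.54° = 27.46°.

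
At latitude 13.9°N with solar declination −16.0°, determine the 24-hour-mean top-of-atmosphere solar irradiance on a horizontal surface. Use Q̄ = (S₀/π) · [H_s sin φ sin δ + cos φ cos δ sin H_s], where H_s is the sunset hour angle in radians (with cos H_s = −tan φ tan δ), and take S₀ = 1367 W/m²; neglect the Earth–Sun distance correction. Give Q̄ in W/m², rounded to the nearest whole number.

−tan φ tan δ = −(0.2475)(-0.2867) = 0.0710; H_s = arccos(0.0710) = 85.93°. In radians, H_s = 1.4998.
H_s sin φ sin δ = 1.4998 × 0.2402 × -0.2756 = -0.0993.
cos φ cos δ sin H_s = 0.9707 × 0.9613 × 0.9975 = 0.9308.
Q̄ = (1367/π) × (-0.0993 + 0.9308) = 435.13 × 0.8315 = 361.81 W/m².

362 W/m²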